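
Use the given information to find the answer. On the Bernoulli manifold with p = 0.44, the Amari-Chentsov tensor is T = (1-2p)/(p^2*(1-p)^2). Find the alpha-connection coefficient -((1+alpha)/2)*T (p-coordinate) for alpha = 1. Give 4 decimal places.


Skewness (Amari-Chentsov) tensor: T = (1-2p)/(p^2*(1-p)^2).
p = 0.44, 1-2p = 0.12, p^2 = 0.1936, (1-p)^2 = 0.3136.
T = 0.12/(0.1936 * 0.3136) = 1.976514.
In the p-coordinate, Gamma^(alpha) = Gamma^(0) - (alpha/2)*T with Gamma^(0) = (1/2)*g'(p) = -T/2,
so Gamma^(alpha) = -((1+alpha)/2)*T.
alpha = 1, -(1+alpha)/2 = -1.0.
Gamma = -1.0 * 1.976514 = -1.9765

-1.9765


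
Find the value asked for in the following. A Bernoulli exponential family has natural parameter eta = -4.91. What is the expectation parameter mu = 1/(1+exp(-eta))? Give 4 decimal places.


Dual coordinate (expectation parameter) for Bernoulli:
mu = 1/(1+exp(-eta)).
eta = -4.91.
exp(-eta) = exp(4.91) = 135.639414.
mu = 1/(1+135.639414) = 0.0073

0.0073


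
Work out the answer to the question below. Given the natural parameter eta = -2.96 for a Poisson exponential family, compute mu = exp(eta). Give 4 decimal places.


Expectation parameter for Poisson exponential family:
mu = exp(eta).
eta = -2.96.
mu = exp(-2.96) = 0.0518

0.0518


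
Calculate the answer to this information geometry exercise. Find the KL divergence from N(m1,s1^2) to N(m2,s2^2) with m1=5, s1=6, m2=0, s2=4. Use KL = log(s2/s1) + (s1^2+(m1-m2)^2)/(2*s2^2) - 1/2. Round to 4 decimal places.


KL divergence between normal distributions:
KL = log(s2/s1) + (s1^2 + (m1-m2)^2)/(2*s2^2) - 1/2.
log(4/6) = -0.405465.
(6^2 + (5-0)^2)/(2*4^2) = (36 + 25)/32 = 1.90625.
KL = -0.405465 + 1.90625 - 0.5 = 1.0008

1.0008


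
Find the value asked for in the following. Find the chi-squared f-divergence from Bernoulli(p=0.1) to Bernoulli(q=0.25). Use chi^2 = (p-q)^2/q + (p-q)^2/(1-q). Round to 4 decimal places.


Chi-squared divergence between Bernoulli distributions:
chi^2 = (p-q)^2/q + (p-q)^2/(1-q).
p = 0.1, q = 0.25, p-q = -0.15.
(p-q)^2 = 0.0225.
term1 = 0.0225/0.25 = 0.09.
term2 = 0.0225/0.75 = 0.03.
chi^2 = 0.09 + 0.03 = 0.1200

0.1200


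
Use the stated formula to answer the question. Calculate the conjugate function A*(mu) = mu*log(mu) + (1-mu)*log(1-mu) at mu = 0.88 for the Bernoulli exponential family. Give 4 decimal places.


Legendre transform for Bernoulli:
A*(mu) = mu*log(mu) + (1-mu)*log(1-mu).
mu = 0.88, 1-mu = 0.12.
mu*log(mu) = 0.88*log(0.88) = -0.112493.
(1-mu)*log(1-mu) = 0.12*log(0.12) = -0.254432.
A* = -0.112493 + -0.254432 = -0.3669

-0.3669


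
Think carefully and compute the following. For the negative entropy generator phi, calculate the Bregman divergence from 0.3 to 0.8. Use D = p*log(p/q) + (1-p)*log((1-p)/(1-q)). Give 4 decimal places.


Bregman divergence with negative entropy generator:
D = p*log(p/q) + (1-p)*log((1-p)/(1-q)).
p = 0.3, q = 0.8.
p*log(p/q) = 0.3*log(0.3/0.8) = -0.294249.
(1-p)*log((1-p)/(1-q)) = 0.7*log(0.7/0.2) = 0.876934.
D = -0.294249 + 0.876934 = 0.5827

0.5827


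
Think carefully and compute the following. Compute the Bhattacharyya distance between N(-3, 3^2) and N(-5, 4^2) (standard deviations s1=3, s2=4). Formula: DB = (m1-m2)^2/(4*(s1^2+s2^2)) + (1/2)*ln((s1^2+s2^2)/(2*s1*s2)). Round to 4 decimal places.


Bhattacharyya distance between two Gaussians:
DB = (m1-m2)^2/(4*(s1^2+s2^2)) + (1/2)*ln((s1^2+s2^2)/(2*s1*s2)).
(m1-m2)^2 = (2)^2 = 4.
s1^2+s2^2 = 9 + 16 = 25.
term1 = 4/100 = 0.04.
term2 = 0.5*ln(25/24.0) = 0.020411.
DB = 0.04 + 0.020411 = 0.0604

0.0604


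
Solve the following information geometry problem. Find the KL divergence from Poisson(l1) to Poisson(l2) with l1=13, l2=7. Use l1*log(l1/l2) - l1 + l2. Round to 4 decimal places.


KL divergence for Poisson:
KL = l1*log(l1/l2) - l1 + l2.
l1 = 13, l2 = 7.
log(13/7) = 0.619039.
l1*log(l1/l2) = 13 * 0.619039 = 8.04751.
KL = 8.04751 - 13 + 7 = 2.0475

2.0475


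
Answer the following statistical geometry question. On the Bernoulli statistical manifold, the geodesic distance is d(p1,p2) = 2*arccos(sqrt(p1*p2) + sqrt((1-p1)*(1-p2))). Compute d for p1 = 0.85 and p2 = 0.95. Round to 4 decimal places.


Geodesic distance on Bernoulli manifold:
d(p1,p2) = 2*arccos(sqrt(p1*p2) + sqrt((1-p1)*(1-p2))).
sqrt(p1*p2) = sqrt(0.85*0.95) = 0.89861.
sqrt((1-p1)*(1-p2)) = sqrt(0.15*0.05) = 0.086603.
arg = 0.89861 + 0.086603 = 0.985213.
d = 2*arccos(0.985213) = 0.3444

0.3444


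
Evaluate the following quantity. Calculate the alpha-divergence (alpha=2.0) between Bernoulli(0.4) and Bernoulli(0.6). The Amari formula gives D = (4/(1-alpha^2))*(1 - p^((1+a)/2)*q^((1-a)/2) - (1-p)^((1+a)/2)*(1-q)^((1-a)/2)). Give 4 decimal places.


Amari alpha-divergence:
D = (4/(1-alpha^2))*(1 - p^((1+a)/2)*q^((1-a)/2) - (1-p)^((1+a)/2)*(1-q)^((1-a)/2)).
alpha = 2.0, p = 0.4, q = 0.6.
e1 = (1+alpha)/2 = 1.5, e2 = (1-alpha)/2 = -0.5.
t1 = p^e1 * q^e2 = 0.4^1.5 * 0.6^-0.5 = 0.326599.
t2 = (1-p)^e1 * (1-q)^e2 = 0.6^1.5 * 0.4^-0.5 = 0.734847.
4/(1-alpha^2) = -1.333333.
D = -1.333333*(1 - 0.326599 - 0.734847) = 0.0819

0.0819


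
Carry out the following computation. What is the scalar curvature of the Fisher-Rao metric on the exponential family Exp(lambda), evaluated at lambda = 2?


This family has a single free parameter, so its statistical manifold
is 1-dimensional. The Riemann curvature tensor of any 1-dimensional
Riemannian manifold vanishes identically, so R = 0.

0


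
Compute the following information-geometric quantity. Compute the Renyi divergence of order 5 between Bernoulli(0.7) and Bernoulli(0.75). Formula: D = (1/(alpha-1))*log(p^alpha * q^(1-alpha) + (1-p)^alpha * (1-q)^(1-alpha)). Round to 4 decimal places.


Renyi divergence of order alpha between Bernoulli distributions:
D = (1/(alpha-1))*log(p^alpha * q^(1-alpha) + (1-p)^alpha * (1-q)^(1-alpha)).
alpha = 5, p = 0.7, q = 0.75.
p^alpha * q^(1-alpha) = 0.7^5 * 0.75^-4 = 0.531184.
(1-p)^alpha * (1-q)^(1-alpha) = 0.3^5 * 0.25^-4 = 0.62208.
sum = 0.531184 + 0.62208 = 1.153264.
D = (1/4)*log(1.153264) = 0.0356

0.0356


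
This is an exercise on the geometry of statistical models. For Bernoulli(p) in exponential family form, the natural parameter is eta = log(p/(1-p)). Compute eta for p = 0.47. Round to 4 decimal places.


Natural parameter for Bernoulli: eta = log(p/(1-p)).
p = 0.47, 1-p = 0.53.
p/(1-p) = 0.886792.
eta = log(0.886792) = -0.1201

-0.1201


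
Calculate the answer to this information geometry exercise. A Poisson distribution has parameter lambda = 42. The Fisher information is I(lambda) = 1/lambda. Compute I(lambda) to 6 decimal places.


Fisher information for Poisson: I(lambda) = 1/lambda.
lambda = 42.
I(lambda) = 1/42 = 0.023810

0.023810


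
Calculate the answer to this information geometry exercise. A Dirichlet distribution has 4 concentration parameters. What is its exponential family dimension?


Exponential family dimension calculation:
Dirichlet with 4 components has 4 natural parameters.

4


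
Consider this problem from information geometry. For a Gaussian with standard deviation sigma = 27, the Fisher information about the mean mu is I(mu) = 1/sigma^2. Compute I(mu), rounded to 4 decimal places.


The Fisher information for the mean of a normal distribution is I(mu) = 1/sigma^2.
sigma = 27, so sigma^2 = 729.
I(mu) = 1/729 = 0.0014

0.0014


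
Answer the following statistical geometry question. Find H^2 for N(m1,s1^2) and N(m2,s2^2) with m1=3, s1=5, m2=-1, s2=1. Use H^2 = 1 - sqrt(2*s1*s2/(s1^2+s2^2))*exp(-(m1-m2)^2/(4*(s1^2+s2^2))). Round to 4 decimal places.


Squared Hellinger distance for Gaussians:
H^2 = 1 - sqrt(2*s1*s2/(s1^2+s2^2)) * exp(-(m1-m2)^2/(4*(s1^2+s2^2))).
s1^2 = 25, s2^2 = 1, s1^2+s2^2 = 26.
sqrt(2*5*1/(26)) = 0.620174.
(m1-m2)^2 = (4)^2 = 16.
exp(-16/(4*26)) = exp(-0.153846) = 0.857404.
H^2 = 1 - 0.620174*0.857404 = 0.4683

0.4683


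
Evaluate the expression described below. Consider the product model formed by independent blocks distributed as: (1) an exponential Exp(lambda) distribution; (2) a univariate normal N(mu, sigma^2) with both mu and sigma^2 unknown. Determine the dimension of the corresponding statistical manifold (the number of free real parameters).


The dimension of a statistical manifold equals the number of free
(independent) real parameters of the model. For a product of independent
blocks the parameter counts add.
- exponential (lambda): 1.
- normal (mu, sigma^2): 2.
Total = 1 + 2 = 3.
Dimension = 3

3


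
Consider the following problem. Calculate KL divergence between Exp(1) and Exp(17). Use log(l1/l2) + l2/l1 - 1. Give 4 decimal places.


KL divergence for exponential family:
KL = log(l1/l2) + l2/l1 - 1.
log(1/17) = -2.833213.
17/1 = 17.0.
KL = -2.833213 + 17.0 - 1 = 13.1668

13.1668


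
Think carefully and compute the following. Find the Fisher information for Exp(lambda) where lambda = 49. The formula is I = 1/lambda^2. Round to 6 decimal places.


Fisher information for exponential: I(lambda) = 1/lambda^2.
lambda = 49, lambda^2 = 2401.
I = 1/2401 = 0.000416

0.000416


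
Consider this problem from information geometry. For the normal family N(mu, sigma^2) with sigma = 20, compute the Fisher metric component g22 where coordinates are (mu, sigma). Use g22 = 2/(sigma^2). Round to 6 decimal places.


For the 2-parameter normal family, the Fisher metric has:
  g11 = 1/sigma^2, g22 = 2/sigma^2.
sigma = 20, sigma^2 = 400.
g22 = 0.005000

0.005000


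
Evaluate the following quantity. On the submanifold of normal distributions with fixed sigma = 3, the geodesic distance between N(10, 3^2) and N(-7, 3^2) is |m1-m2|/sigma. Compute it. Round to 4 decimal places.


On the fixed-variance normal subfamily, geodesic distance = |m1-m2|/sigma.
|10 - -7| = 17.
sigma = 3.
d = 17/3 = 5.6667

5.6667


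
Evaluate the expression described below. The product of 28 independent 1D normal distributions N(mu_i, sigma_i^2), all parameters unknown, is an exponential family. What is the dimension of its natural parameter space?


Exponential family dimension calculation:
Each univariate normal has two natural parameters (mu/sigma^2 and -1/(2 sigma^2)).
With 28 independent components, dim = 2 * 28 = 56.

56


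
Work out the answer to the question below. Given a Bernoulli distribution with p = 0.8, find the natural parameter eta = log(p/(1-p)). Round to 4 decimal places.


Natural parameter for Bernoulli: eta = log(p/(1-p)).
p = 0.8, 1-p = 0.2.
p/(1-p) = 4.0.
eta = log(4.0) = 1.3863

1.3863


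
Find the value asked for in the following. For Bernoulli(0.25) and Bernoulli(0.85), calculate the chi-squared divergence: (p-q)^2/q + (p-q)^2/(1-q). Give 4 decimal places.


Chi-squared divergence between Bernoulli distributions:
chi^2 = (p-q)^2/q + (p-q)^2/(1-q).
p = 0.25, q = 0.85, p-q = -0.6.
(p-q)^2 = 0.36.
term1 = 0.36/0.85 = 0.423529.
term2 = 0.36/0.15 = 2.4.
chi^2 = 0.423529 + 2.4 = 2.8235

2.8235


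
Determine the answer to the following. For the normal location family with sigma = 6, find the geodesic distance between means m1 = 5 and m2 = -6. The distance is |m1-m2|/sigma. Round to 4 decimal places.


On the fixed-variance normal subfamily, geodesic distance = |m1-m2|/sigma.
|5 - -6| = 11.
sigma = 6.
d = 11/6 = 1.8333

1.8333


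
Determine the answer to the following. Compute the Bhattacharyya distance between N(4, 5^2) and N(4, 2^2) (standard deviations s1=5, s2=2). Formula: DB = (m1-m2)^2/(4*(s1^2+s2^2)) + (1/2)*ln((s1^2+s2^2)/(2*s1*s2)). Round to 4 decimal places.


Bhattacharyya distance between two Gaussians:
DB = (m1-m2)^2/(4*(s1^2+s2^2)) + (1/2)*ln((s1^2+s2^2)/(2*s1*s2)).
(m1-m2)^2 = (0)^2 = 0.
s1^2+s2^2 = 25 + 4 = 29.
term1 = 0/116 = 0.0.
term2 = 0.5*ln(29/20.0) = 0.185782.
DB = 0.0 + 0.185782 = 0.1858

0.1858


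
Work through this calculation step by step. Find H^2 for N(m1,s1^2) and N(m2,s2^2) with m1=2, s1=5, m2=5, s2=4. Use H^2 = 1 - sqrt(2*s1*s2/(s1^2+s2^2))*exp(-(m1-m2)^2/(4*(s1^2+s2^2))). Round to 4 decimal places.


Squared Hellinger distance for Gaussians:
H^2 = 1 - sqrt(2*s1*s2/(s1^2+s2^2)) * exp(-(m1-m2)^2/(4*(s1^2+s2^2))).
s1^2 = 25, s2^2 = 16, s1^2+s2^2 = 41.
sqrt(2*5*4/(41)) = 0.98773.
(m1-m2)^2 = (-3)^2 = 9.
exp(-9/(4*41)) = exp(-0.054878) = 0.946601.
H^2 = 1 - 0.98773*0.946601 = 0.0650

0.0650


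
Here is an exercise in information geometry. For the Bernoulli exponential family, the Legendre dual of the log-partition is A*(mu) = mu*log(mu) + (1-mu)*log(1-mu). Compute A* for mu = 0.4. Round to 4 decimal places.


Legendre transform for Bernoulli:
A*(mu) = mu*log(mu) + (1-mu)*log(1-mu).
mu = 0.4, 1-mu = 0.6.
mu*log(mu) = 0.4*log(0.4) = -0.366516.
(1-mu)*log(1-mu) = 0.6*log(0.6) = -0.306495.
A* = -0.366516 + -0.306495 = -0.6730

-0.6730


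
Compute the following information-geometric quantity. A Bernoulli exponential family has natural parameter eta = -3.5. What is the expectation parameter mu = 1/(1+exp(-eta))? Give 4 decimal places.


Dual coordinate (expectation parameter) for Bernoulli:
mu = 1/(1+exp(-eta)).
eta = -3.5.
exp(-eta) = exp(3.5) = 33.115452.
mu = 1/(1+33.115452) = 0.0293

0.0293


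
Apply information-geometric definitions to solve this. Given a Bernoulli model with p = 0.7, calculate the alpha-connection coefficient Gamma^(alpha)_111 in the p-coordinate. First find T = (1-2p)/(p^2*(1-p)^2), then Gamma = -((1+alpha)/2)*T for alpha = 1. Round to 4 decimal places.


Skewness (Amari-Chentsov) tensor: T = (1-2p)/(p^2*(1-p)^2).
p = 0.7, 1-2p = -0.4, p^2 = 0.49, (1-p)^2 = 0.09.
T = -0.4/(0.49 * 0.09) = -9.070295.
In the p-coordinate, Gamma^(alpha) = Gamma^(0) - (alpha/2)*T with Gamma^(0) = (1/2)*g'(p) = -T/2,
so Gamma^(alpha) = -((1+alpha)/2)*T.
alpha = 1, -(1+alpha)/2 = -1.0.
Gamma = -1.0 * -9.070295 = 9.0703

9.0703


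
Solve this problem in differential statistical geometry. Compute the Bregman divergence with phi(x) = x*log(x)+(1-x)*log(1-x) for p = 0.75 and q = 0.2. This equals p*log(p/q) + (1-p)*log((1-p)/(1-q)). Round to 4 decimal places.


Bregman divergence with negative entropy generator:
D = p*log(p/q) + (1-p)*log((1-p)/(1-q)).
p = 0.75, q = 0.2.
p*log(p/q) = 0.75*log(0.75/0.2) = 0.991317.
(1-p)*log((1-p)/(1-q)) = 0.25*log(0.25/0.8) = -0.290788.
D = 0.991317 + -0.290788 = 0.7005

0.7005


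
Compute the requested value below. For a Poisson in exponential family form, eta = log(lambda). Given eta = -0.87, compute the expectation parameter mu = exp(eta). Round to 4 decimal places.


Expectation parameter for Poisson exponential family:
mu = exp(eta).
eta = -0.87.
mu = exp(-0.87) = 0.4190

0.4190


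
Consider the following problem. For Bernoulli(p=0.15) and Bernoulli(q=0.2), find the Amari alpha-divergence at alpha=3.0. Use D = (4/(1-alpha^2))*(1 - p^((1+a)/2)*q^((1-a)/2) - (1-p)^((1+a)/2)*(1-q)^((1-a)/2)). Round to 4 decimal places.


Amari alpha-divergence:
D = (4/(1-alpha^2))*(1 - p^((1+a)/2)*q^((1-a)/2) - (1-p)^((1+a)/2)*(1-q)^((1-a)/2)).
alpha = 3.0, p = 0.15, q = 0.2.
e1 = (1+alpha)/2 = 2.0, e2 = (1-alpha)/2 = -1.0.
t1 = p^e1 * q^e2 = 0.15^2.0 * 0.2^-1.0 = 0.1125.
t2 = (1-p)^e1 * (1-q)^e2 = 0.85^2.0 * 0.8^-1.0 = 0.903125.
4/(1-alpha^2) = -0.5.
D = -0.5*(1 - 0.1125 - 0.903125) = 0.0078

0.0078


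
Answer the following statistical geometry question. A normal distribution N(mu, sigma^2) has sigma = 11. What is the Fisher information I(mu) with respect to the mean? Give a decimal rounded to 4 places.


The Fisher information for the mean of a normal distribution is I(mu) = 1/sigma^2.
sigma = 11, so sigma^2 = 121.
I(mu) = 1/121 = 0.0083

0.0083


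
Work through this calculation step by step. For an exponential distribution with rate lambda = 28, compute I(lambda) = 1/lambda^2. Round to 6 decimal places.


Fisher information for exponential: I(lambda) = 1/lambda^2.
lambda = 28, lambda^2 = 784.
I = 1/784 = 0.001276

0.001276


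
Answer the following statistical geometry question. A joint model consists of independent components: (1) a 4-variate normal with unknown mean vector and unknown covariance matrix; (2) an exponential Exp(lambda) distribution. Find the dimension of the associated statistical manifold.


The dimension of a statistical manifold equals the number of free
(independent) real parameters of the model. For a product of independent
blocks the parameter counts add.
- 4-variate normal: 4 (mean) + 4*5/2 = 10 (symmetric covariance) = 14.
- exponential (lambda): 1.
Total = 14 + 1 = 15.
Dimension = 15

15


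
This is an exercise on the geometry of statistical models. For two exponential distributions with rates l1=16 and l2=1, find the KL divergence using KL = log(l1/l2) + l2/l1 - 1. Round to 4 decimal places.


KL divergence for exponential family:
KL = log(l1/l2) + l2/l1 - 1.
log(16/1) = 2.772589.
1/16 = 0.0625.
KL = 2.772589 + 0.0625 - 1 = 1.8351

1.8351


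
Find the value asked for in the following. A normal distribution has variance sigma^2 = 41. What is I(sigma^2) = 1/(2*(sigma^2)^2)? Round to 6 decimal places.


Fisher information for variance: I(sigma^2) = 1/(2*sigma^4).
sigma^2 = 41, so sigma^4 = 1681.
I = 1/(2*1681) = 1/3362 = 0.000297

0.000297


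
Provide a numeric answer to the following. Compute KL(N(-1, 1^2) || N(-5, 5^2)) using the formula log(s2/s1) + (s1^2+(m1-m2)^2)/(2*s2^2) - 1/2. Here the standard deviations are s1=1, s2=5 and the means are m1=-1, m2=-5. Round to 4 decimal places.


KL divergence between normal distributions:
KL = log(s2/s1) + (s1^2 + (m1-m2)^2)/(2*s2^2) - 1/2.
log(5/1) = 1.609438.
(1^2 + (-1--5)^2)/(2*5^2) = (1 + 16)/50 = 0.34.
KL = 1.609438 + 0.34 - 0.5 = 1.4494

1.4494


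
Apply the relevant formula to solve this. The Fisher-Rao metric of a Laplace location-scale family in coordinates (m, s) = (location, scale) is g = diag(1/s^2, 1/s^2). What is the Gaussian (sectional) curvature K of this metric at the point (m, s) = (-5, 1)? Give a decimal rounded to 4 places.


The metric has the form g = (A dm^2 + B ds^2)/s^2 with A = 1, B = 1.
Substitute u = sqrt(A/B)*m: g = B*(du^2 + ds^2)/s^2, i.e. B times the
Poincare upper half-plane metric, which has constant Gaussian curvature -1.
Scaling a 2D metric by a constant c divides the Gaussian curvature by c,
so K = -1/B = -1/(1) = -1.0000 everywhere (the point (m, s) = (-5, 1) is irrelevant:
the curvature is constant).
The requested Gaussian curvature is K = -1.0000.

-1.0000


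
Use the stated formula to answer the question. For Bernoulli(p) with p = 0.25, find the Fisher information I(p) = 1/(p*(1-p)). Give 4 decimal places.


For Bernoulli(p), Fisher information is I(p) = 1/(p*(1-p)).
p = 0.25, 1-p = 0.75.
p*(1-p) = 0.1875.
I(p) = 1/0.1875 = 5.3333

5.3333


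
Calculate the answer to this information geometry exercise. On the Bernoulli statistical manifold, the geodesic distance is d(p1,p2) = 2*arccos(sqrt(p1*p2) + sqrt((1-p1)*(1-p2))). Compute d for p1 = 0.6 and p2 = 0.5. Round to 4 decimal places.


Geodesic distance on Bernoulli manifold:
d(p1,p2) = 2*arccos(sqrt(p1*p2) + sqrt((1-p1)*(1-p2))).
sqrt(p1*p2) = sqrt(0.6*0.5) = 0.547723.
sqrt((1-p1)*(1-p2)) = sqrt(0.4*0.5) = 0.447214.
arg = 0.547723 + 0.447214 = 0.994936.
d = 2*arccos(0.994936) = 0.2014

0.2014


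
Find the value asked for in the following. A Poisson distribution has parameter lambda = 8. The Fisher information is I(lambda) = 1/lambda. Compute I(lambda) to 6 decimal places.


Fisher information for Poisson: I(lambda) = 1/lambda.
lambda = 8.
I(lambda) = 1/8 = 0.125000

0.125000


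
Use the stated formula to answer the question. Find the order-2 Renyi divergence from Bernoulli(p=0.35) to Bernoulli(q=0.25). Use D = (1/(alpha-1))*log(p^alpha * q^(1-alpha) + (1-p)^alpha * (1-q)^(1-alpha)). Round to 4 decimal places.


Renyi divergence of order alpha between Bernoulli distributions:
D = (1/(alpha-1))*log(p^alpha * q^(1-alpha) + (1-p)^alpha * (1-q)^(1-alpha)).
alpha = 2, p = 0.35, q = 0.25.
p^alpha * q^(1-alpha) = 0.35^2 * 0.25^-1 = 0.49.
(1-p)^alpha * (1-q)^(1-alpha) = 0.65^2 * 0.75^-1 = 0.563333.
sum = 0.49 + 0.563333 = 1.053333.
D = (1/1)*log(1.053333) = 0.0520

0.0520


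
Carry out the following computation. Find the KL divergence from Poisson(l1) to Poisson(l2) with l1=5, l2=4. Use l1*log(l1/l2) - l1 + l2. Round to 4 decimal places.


KL divergence for Poisson:
KL = l1*log(l1/l2) - l1 + l2.
l1 = 5, l2 = 4.
log(5/4) = 0.223144.
l1*log(l1/l2) = 5 * 0.223144 = 1.115718.
KL = 1.115718 - 5 + 4 = 0.1157

0.1157


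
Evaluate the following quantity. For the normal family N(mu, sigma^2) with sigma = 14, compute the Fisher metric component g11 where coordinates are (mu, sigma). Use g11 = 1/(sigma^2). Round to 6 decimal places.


For the 2-parameter normal family, the Fisher metric has:
  g11 = 1/sigma^2, g22 = 2/sigma^2.
sigma = 14, sigma^2 = 196.
g11 = 0.005102

0.005102


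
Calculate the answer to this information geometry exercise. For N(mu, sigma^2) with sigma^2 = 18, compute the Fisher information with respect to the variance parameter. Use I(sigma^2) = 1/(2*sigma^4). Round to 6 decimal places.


Fisher information for variance: I(sigma^2) = 1/(2*sigma^4).
sigma^2 = 18, so sigma^4 = 324.
I = 1/(2*324) = 1/648 = 0.001543

0.001543


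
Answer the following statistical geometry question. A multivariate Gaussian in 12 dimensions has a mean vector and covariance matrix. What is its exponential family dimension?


Exponential family dimension calculation:
For 12-dim MVN: mean has 12 params, covariance has 12*13/2 = 78 unique entries.
Total dim = 12 + 78 = 90.

90


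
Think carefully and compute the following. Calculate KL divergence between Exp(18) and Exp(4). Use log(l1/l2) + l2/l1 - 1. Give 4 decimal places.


KL divergence for exponential family:
KL = log(l1/l2) + l2/l1 - 1.
log(18/4) = 1.504077.
4/18 = 0.222222.
KL = 1.504077 + 0.222222 - 1 = 0.7263

0.7263


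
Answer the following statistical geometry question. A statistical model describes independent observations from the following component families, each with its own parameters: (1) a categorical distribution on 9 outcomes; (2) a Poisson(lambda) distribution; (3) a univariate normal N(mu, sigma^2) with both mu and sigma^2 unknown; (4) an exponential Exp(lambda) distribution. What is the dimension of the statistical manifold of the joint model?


The dimension of a statistical manifold equals the number of free
(independent) real parameters of the model. For a product of independent
blocks the parameter counts add.
- categorical on 9 outcomes (probabilities sum to 1): 9-1 = 8.
- Poisson (lambda): 1.
- normal (mu, sigma^2): 2.
- exponential (lambda): 1.
Total = 8 + 1 + 2 + 1 = 12.
Dimension = 12

12


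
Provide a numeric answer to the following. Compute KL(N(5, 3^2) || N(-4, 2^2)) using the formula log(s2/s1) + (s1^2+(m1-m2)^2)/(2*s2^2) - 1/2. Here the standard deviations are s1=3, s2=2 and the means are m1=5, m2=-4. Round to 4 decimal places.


KL divergence between normal distributions:
KL = log(s2/s1) + (s1^2 + (m1-m2)^2)/(2*s2^2) - 1/2.
log(2/3) = -0.405465.
(3^2 + (5--4)^2)/(2*2^2) = (9 + 81)/8 = 11.25.
KL = -0.405465 + 11.25 - 0.5 = 10.3445

10.3445


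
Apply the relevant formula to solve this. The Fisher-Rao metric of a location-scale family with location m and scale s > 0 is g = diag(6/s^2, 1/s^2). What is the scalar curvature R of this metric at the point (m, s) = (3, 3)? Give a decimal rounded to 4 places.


The metric has the form g = (A dm^2 + B ds^2)/s^2 with A = 6, B = 1.
Substitute u = sqrt(A/B)*m: g = B*(du^2 + ds^2)/s^2, i.e. B times the
Poincare upper half-plane metric, which has constant Gaussian curvature -1.
Scaling a 2D metric by a constant c divides the Gaussian curvature by c,
so K = -1/B = -1/(1) = -1.0000 everywhere (the point (m, s) = (3, 3) is irrelevant:
the curvature is constant).
Scalar curvature in dimension 2: R = 2K = -2/(1) = -2.0000.

-2.0000


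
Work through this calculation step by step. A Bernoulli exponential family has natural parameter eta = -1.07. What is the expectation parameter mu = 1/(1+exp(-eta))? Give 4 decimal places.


Dual coordinate (expectation parameter) for Bernoulli:
mu = 1/(1+exp(-eta)).
eta = -1.07.
exp(-eta) = exp(1.07) = 2.915379.
mu = 1/(1+2.915379) = 0.2554

0.2554


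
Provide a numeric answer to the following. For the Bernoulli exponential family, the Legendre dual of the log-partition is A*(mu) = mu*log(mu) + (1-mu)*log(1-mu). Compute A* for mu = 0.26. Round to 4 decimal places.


Legendre transform for Bernoulli:
A*(mu) = mu*log(mu) + (1-mu)*log(1-mu).
mu = 0.26, 1-mu = 0.74.
mu*log(mu) = 0.26*log(0.26) = -0.350239.
(1-mu)*log(1-mu) = 0.74*log(0.74) = -0.222818.
A* = -0.350239 + -0.222818 = -0.5731

-0.5731


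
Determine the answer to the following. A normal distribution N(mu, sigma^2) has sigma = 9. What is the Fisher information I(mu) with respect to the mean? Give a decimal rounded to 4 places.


The Fisher information for the mean of a normal distribution is I(mu) = 1/sigma^2.
sigma = 9, so sigma^2 = 81.
I(mu) = 1/81 = 0.0123

0.0123


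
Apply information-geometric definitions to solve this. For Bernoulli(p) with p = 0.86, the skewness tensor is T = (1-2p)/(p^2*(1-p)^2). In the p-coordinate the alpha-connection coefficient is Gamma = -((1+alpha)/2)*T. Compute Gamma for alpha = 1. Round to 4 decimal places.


Skewness (Amari-Chentsov) tensor: T = (1-2p)/(p^2*(1-p)^2).
p = 0.86, 1-2p = -0.72, p^2 = 0.7396, (1-p)^2 = 0.0196.
T = -0.72/(0.7396 * 0.0196) = -49.668326.
In the p-coordinate, Gamma^(alpha) = Gamma^(0) - (alpha/2)*T with Gamma^(0) = (1/2)*g'(p) = -T/2,
so Gamma^(alpha) = -((1+alpha)/2)*T.
alpha = 1, -(1+alpha)/2 = -1.0.
Gamma = -1.0 * -49.668326 = 49.6683

49.6683


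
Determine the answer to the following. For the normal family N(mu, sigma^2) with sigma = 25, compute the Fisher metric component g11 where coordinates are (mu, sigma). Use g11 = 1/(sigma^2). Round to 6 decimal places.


For the 2-parameter normal family, the Fisher metric has:
  g11 = 1/sigma^2, g22 = 2/sigma^2.
sigma = 25, sigma^2 = 625.
g11 = 0.001600

0.001600


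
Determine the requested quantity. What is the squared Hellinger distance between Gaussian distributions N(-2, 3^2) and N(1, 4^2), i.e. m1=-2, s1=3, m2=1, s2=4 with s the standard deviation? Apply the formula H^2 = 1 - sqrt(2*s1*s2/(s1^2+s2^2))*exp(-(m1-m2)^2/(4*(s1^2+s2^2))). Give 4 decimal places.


Squared Hellinger distance for Gaussians:
H^2 = 1 - sqrt(2*s1*s2/(s1^2+s2^2)) * exp(-(m1-m2)^2/(4*(s1^2+s2^2))).
s1^2 = 9, s2^2 = 16, s1^2+s2^2 = 25.
sqrt(2*3*4/(25)) = 0.979796.
(m1-m2)^2 = (-3)^2 = 9.
exp(-9/(4*25)) = exp(-0.09) = 0.913931.
H^2 = 1 - 0.979796*0.913931 = 0.1045

0.1045


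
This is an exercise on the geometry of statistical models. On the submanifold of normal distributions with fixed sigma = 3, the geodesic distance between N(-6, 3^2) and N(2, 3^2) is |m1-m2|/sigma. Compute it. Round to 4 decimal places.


On the fixed-variance normal subfamily, geodesic distance = |m1-m2|/sigma.
|-6 - 2| = 8.
sigma = 3.
d = 8/3 = 2.6667

2.6667


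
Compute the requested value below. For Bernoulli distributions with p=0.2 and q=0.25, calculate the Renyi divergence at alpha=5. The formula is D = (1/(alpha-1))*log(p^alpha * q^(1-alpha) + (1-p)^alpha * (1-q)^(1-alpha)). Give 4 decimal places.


Renyi divergence of order alpha between Bernoulli distributions:
D = (1/(alpha-1))*log(p^alpha * q^(1-alpha) + (1-p)^alpha * (1-q)^(1-alpha)).
alpha = 5, p = 0.2, q = 0.25.
p^alpha * q^(1-alpha) = 0.2^5 * 0.25^-4 = 0.08192.
(1-p)^alpha * (1-q)^(1-alpha) = 0.8^5 * 0.75^-4 = 1.035631.
sum = 0.08192 + 1.035631 = 1.117551.
D = (1/4)*log(1.117551) = 0.0278

0.0278


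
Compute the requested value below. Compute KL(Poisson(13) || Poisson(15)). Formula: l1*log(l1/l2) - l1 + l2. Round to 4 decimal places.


KL divergence for Poisson:
KL = l1*log(l1/l2) - l1 + l2.
l1 = 13, l2 = 15.
log(13/15) = -0.143101.
l1*log(l1/l2) = 13 * -0.143101 = -1.860311.
KL = -1.860311 - 13 + 15 = 0.1397

0.1397


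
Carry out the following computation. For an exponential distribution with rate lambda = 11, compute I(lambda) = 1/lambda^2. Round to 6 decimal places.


Fisher information for exponential: I(lambda) = 1/lambda^2.
lambda = 11, lambda^2 = 121.
I = 1/121 = 0.008264

0.008264


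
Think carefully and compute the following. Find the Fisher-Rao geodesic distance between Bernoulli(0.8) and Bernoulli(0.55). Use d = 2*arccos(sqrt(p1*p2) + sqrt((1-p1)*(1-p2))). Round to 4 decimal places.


Geodesic distance on Bernoulli manifold:
d(p1,p2) = 2*arccos(sqrt(p1*p2) + sqrt((1-p1)*(1-p2))).
sqrt(p1*p2) = sqrt(0.8*0.55) = 0.663325.
sqrt((1-p1)*(1-p2)) = sqrt(0.2*0.45) = 0.3.
arg = 0.663325 + 0.3 = 0.963325.
d = 2*arccos(0.963325) = 0.5433

0.5433


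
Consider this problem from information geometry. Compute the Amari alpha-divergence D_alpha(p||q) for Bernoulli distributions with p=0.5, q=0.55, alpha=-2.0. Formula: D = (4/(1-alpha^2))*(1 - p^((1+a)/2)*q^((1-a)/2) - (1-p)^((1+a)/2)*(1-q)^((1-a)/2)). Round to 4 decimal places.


Amari alpha-divergence:
D = (4/(1-alpha^2))*(1 - p^((1+a)/2)*q^((1-a)/2) - (1-p)^((1+a)/2)*(1-q)^((1-a)/2)).
alpha = -2.0, p = 0.5, q = 0.55.
e1 = (1+alpha)/2 = -0.5, e2 = (1-alpha)/2 = 1.5.
t1 = p^e1 * q^e2 = 0.5^-0.5 * 0.55^1.5 = 0.576845.
t2 = (1-p)^e1 * (1-q)^e2 = 0.5^-0.5 * 0.45^1.5 = 0.426907.
4/(1-alpha^2) = -1.333333.
D = -1.333333*(1 - 0.576845 - 0.426907) = 0.0050

0.0050


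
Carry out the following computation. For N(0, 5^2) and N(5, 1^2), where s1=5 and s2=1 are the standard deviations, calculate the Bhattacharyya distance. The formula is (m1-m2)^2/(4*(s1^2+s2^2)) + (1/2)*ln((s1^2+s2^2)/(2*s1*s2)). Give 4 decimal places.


Bhattacharyya distance between two Gaussians:
DB = (m1-m2)^2/(4*(s1^2+s2^2)) + (1/2)*ln((s1^2+s2^2)/(2*s1*s2)).
(m1-m2)^2 = (-5)^2 = 25.
s1^2+s2^2 = 25 + 1 = 26.
term1 = 25/104 = 0.240385.
term2 = 0.5*ln(26/10.0) = 0.477756.
DB = 0.240385 + 0.477756 = 0.7181

0.7181


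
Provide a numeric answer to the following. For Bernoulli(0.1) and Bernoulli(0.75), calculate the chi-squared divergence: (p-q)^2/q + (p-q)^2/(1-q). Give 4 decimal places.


Chi-squared divergence between Bernoulli distributions:
chi^2 = (p-q)^2/q + (p-q)^2/(1-q).
p = 0.1, q = 0.75, p-q = -0.65.
(p-q)^2 = 0.4225.
term1 = 0.4225/0.75 = 0.563333.
term2 = 0.4225/0.25 = 1.69.
chi^2 = 0.563333 + 1.69 = 2.2533

2.2533


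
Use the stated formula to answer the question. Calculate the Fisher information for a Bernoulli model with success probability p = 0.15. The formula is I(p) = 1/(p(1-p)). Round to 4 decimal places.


For Bernoulli(p), Fisher information is I(p) = 1/(p*(1-p)).
p = 0.15, 1-p = 0.85.
p*(1-p) = 0.1275.
I(p) = 1/0.1275 = 7.8431

7.8431


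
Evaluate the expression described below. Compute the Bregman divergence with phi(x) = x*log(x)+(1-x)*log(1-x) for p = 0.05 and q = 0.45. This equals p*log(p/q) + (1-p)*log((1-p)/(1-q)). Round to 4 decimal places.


Bregman divergence with negative entropy generator:
D = p*log(p/q) + (1-p)*log((1-p)/(1-q)).
p = 0.05, q = 0.45.
p*log(p/q) = 0.05*log(0.05/0.45) = -0.109861.
(1-p)*log((1-p)/(1-q)) = 0.95*log(0.95/0.55) = 0.519217.
D = -0.109861 + 0.519217 = 0.4094

0.4094


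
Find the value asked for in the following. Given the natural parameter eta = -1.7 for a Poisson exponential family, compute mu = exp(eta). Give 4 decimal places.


Expectation parameter for Poisson exponential family:
mu = exp(eta).
eta = -1.7.
mu = exp(-1.7) = 0.1827

0.1827


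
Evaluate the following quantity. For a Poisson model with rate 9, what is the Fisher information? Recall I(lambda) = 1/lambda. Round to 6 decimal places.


Fisher information for Poisson: I(lambda) = 1/lambda.
lambda = 9.
I(lambda) = 1/9 = 0.111111

0.111111


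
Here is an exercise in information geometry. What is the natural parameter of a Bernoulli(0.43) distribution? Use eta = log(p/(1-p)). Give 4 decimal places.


Natural parameter for Bernoulli: eta = log(p/(1-p)).
p = 0.43, 1-p = 0.57.
p/(1-p) = 0.754386.
eta = log(0.754386) = -0.2819

-0.2819


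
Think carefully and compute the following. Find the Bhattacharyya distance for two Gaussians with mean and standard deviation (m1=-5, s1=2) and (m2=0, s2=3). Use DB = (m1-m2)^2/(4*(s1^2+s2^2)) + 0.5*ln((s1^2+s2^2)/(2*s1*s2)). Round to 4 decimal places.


Bhattacharyya distance between two Gaussians:
DB = (m1-m2)^2/(4*(s1^2+s2^2)) + (1/2)*ln((s1^2+s2^2)/(2*s1*s2)).
(m1-m2)^2 = (-5)^2 = 25.
s1^2+s2^2 = 4 + 9 = 13.
term1 = 25/52 = 0.480769.
term2 = 0.5*ln(13/12.0) = 0.040021.
DB = 0.480769 + 0.040021 = 0.5208

0.5208


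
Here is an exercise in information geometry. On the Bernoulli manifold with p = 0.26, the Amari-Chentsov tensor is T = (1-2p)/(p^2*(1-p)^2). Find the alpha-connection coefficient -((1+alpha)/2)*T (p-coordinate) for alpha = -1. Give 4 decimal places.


Skewness (Amari-Chentsov) tensor: T = (1-2p)/(p^2*(1-p)^2).
p = 0.26, 1-2p = 0.48, p^2 = 0.0676, (1-p)^2 = 0.5476.
T = 0.48/(0.0676 * 0.5476) = 12.966749.
In the p-coordinate, Gamma^(alpha) = Gamma^(0) - (alpha/2)*T with Gamma^(0) = (1/2)*g'(p) = -T/2,
so Gamma^(alpha) = -((1+alpha)/2)*T.
alpha = -1, -(1+alpha)/2 = 0.0.
Gamma = 0.0 * 12.966749 = 0.0000

0.0000


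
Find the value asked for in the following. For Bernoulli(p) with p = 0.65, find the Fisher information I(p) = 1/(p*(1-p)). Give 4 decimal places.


For Bernoulli(p), Fisher information is I(p) = 1/(p*(1-p)).
p = 0.65, 1-p = 0.35.
p*(1-p) = 0.2275.
I(p) = 1/0.2275 = 4.3956

4.3956


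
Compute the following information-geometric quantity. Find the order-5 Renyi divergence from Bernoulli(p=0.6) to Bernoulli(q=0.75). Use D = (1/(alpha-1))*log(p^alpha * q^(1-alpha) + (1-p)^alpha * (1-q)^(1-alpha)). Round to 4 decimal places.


Renyi divergence of order alpha between Bernoulli distributions:
D = (1/(alpha-1))*log(p^alpha * q^(1-alpha) + (1-p)^alpha * (1-q)^(1-alpha)).
alpha = 5, p = 0.6, q = 0.75.
p^alpha * q^(1-alpha) = 0.6^5 * 0.75^-4 = 0.24576.
(1-p)^alpha * (1-q)^(1-alpha) = 0.4^5 * 0.25^-4 = 2.62144.
sum = 0.24576 + 2.62144 = 2.8672.
D = (1/4)*log(2.8672) = 0.2633

0.2633


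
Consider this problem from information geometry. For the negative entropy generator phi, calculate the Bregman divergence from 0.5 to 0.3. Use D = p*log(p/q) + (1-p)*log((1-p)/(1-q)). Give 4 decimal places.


Bregman divergence with negative entropy generator:
D = p*log(p/q) + (1-p)*log((1-p)/(1-q)).
p = 0.5, q = 0.3.
p*log(p/q) = 0.5*log(0.5/0.3) = 0.255413.
(1-p)*log((1-p)/(1-q)) = 0.5*log(0.5/0.7) = -0.168236.
D = 0.255413 + -0.168236 = 0.0872

0.0872


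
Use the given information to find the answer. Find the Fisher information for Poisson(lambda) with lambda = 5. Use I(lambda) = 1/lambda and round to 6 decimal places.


Fisher information for Poisson: I(lambda) = 1/lambda.
lambda = 5.
I(lambda) = 1/5 = 0.200000

0.200000


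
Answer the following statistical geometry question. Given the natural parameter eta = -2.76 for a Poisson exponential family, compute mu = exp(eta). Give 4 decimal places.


Expectation parameter for Poisson exponential family:
mu = exp(eta).
eta = -2.76.
mu = exp(-2.76) = 0.0633

0.0633


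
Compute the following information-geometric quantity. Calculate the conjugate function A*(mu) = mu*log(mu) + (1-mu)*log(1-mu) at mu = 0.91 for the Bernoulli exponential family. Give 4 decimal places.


Legendre transform for Bernoulli:
A*(mu) = mu*log(mu) + (1-mu)*log(1-mu).
mu = 0.91, 1-mu = 0.09.
mu*log(mu) = 0.91*log(0.91) = -0.085823.
(1-mu)*log(1-mu) = 0.09*log(0.09) = -0.216715.
A* = -0.085823 + -0.216715 = -0.3025

-0.3025


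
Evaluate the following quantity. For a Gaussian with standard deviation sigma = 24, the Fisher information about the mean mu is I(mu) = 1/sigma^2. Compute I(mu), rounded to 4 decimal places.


The Fisher information for the mean of a normal distribution is I(mu) = 1/sigma^2.
sigma = 24, so sigma^2 = 576.
I(mu) = 1/576 = 0.0017

0.0017


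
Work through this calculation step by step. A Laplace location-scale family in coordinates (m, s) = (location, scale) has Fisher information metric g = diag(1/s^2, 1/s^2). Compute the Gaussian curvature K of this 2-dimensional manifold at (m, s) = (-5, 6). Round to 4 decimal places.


The metric has the form g = (A dm^2 + B ds^2)/s^2 with A = 1, B = 1.
Substitute u = sqrt(A/B)*m: g = B*(du^2 + ds^2)/s^2, i.e. B times the
Poincare upper half-plane metric, which has constant Gaussian curvature -1.
Scaling a 2D metric by a constant c divides the Gaussian curvature by c,
so K = -1/B = -1/(1) = -1.0000 everywhere (the point (m, s) = (-5, 6) is irrelevant:
the curvature is constant).
The requested Gaussian curvature is K = -1.0000.

-1.0000


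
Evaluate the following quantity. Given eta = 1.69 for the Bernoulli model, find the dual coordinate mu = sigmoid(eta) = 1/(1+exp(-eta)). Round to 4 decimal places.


Dual coordinate (expectation parameter) for Bernoulli:
mu = 1/(1+exp(-eta)).
eta = 1.69.
exp(-eta) = exp(-1.69) = 0.18452.
mu = 1/(1+0.18452) = 0.8442

0.8442


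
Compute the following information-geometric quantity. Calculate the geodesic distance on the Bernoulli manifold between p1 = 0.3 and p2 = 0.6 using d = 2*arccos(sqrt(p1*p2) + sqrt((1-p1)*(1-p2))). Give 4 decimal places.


Geodesic distance on Bernoulli manifold:
d(p1,p2) = 2*arccos(sqrt(p1*p2) + sqrt((1-p1)*(1-p2))).
sqrt(p1*p2) = sqrt(0.3*0.6) = 0.424264.
sqrt((1-p1)*(1-p2)) = sqrt(0.7*0.4) = 0.52915.
arg = 0.424264 + 0.52915 = 0.953414.
d = 2*arccos(0.953414) = 0.6129

0.6129


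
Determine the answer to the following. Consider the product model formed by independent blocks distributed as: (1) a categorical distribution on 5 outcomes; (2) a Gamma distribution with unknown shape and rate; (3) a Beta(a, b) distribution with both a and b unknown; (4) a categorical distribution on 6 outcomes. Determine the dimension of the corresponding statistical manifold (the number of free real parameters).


The dimension of a statistical manifold equals the number of free
(independent) real parameters of the model. For a product of independent
blocks the parameter counts add.
- categorical on 5 outcomes (probabilities sum to 1): 5-1 = 4.
- Gamma (shape, rate): 2.
- Beta (a, b): 2.
- categorical on 6 outcomes (probabilities sum to 1): 6-1 = 5.
Total = 4 + 2 + 2 + 5 = 13.
Dimension = 13

13


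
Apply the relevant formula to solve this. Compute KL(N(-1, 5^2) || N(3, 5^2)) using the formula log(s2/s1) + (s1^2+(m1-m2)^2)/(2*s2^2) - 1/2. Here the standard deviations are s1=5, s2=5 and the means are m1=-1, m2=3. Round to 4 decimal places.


KL divergence between normal distributions:
KL = log(s2/s1) + (s1^2 + (m1-m2)^2)/(2*s2^2) - 1/2.
log(5/5) = 0.0.
(5^2 + (-1-3)^2)/(2*5^2) = (25 + 16)/50 = 0.82.
KL = 0.0 + 0.82 - 0.5 = 0.3200

0.3200


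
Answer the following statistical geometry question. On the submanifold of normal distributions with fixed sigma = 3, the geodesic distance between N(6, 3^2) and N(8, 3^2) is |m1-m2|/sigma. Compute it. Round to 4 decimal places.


On the fixed-variance normal subfamily, geodesic distance = |m1-m2|/sigma.
|6 - 8| = 2.
sigma = 3.
d = 2/3 = 0.6667

0.6667


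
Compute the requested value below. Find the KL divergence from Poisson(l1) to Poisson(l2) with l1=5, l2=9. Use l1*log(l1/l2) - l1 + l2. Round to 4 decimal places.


KL divergence for Poisson:
KL = l1*log(l1/l2) - l1 + l2.
l1 = 5, l2 = 9.
log(5/9) = -0.587787.
l1*log(l1/l2) = 5 * -0.587787 = -2.938933.
KL = -2.938933 - 5 + 9 = 1.0611

1.0611


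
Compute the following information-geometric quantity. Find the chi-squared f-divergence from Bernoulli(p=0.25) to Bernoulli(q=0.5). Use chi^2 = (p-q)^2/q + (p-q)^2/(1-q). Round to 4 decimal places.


Chi-squared divergence between Bernoulli distributions:
chi^2 = (p-q)^2/q + (p-q)^2/(1-q).
p = 0.25, q = 0.5, p-q = -0.25.
(p-q)^2 = 0.0625.
term1 = 0.0625/0.5 = 0.125.
term2 = 0.0625/0.5 = 0.125.
chi^2 = 0.125 + 0.125 = 0.2500

0.2500


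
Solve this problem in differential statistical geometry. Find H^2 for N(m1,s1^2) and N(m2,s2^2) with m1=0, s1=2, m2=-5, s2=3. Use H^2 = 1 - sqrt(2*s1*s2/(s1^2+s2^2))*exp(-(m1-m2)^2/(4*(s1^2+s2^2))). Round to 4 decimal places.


Squared Hellinger distance for Gaussians:
H^2 = 1 - sqrt(2*s1*s2/(s1^2+s2^2)) * exp(-(m1-m2)^2/(4*(s1^2+s2^2))).
s1^2 = 4, s2^2 = 9, s1^2+s2^2 = 13.
sqrt(2*2*3/(13)) = 0.960769.
(m1-m2)^2 = (5)^2 = 25.
exp(-25/(4*13)) = exp(-0.480769) = 0.618308.
H^2 = 1 - 0.960769*0.618308 = 0.4059

0.4059
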